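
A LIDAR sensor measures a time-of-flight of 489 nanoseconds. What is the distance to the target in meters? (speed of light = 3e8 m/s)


tof = 489 ns = 4.89e-07 s
dist = c * tof / 2
= 3e8 * 4.89e-07 / 2
= 73.35 m


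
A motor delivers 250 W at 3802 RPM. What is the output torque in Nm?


omega = 3802 * 2*pi/60 = 398.1445 rad/s
tau = P / omega = 250 / 398.1445
= 0.6279 Nm


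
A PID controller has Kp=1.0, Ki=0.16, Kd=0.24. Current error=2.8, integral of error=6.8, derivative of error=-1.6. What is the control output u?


u = Kp*e + Ki*int(e) + Kd*de/dt
= 1.0*2.8 + 0.16*6.8 + 0.24*(-1.6)
= 2.8 + 1.088 + -0.384
= 3.504


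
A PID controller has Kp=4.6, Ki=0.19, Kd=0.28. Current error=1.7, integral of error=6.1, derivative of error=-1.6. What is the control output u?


u = Kp*e + Ki*int(e) + Kd*de/dt
= 4.6*1.7 + 0.19*6.1 + 0.28*(-1.6)
= 7.82 + 1.159 + -0.448
= 8.531


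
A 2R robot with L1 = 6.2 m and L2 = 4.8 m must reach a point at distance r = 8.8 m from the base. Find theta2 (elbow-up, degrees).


cos(theta2) = (r^2 - L1^2 - L2^2) / (2*L1*L2)
cos(theta2) = (77.44 - 38.44 - 23.04) / 59.52
cos(theta2) = 0.268145
theta2 = 74.4461 degrees


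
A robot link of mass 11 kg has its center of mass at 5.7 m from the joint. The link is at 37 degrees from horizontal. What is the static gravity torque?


tau = m*g*L*cos(angle)
= 11 * 9.81 * 5.7 * cos(37 deg)
= 11 * 9.81 * 5.7 * 0.7986
= 491.2303 Nm


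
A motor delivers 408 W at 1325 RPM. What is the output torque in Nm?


omega = 1325 * 2*pi/60 = 138.7537 rad/s
tau = P / omega = 408 / 138.7537
= 2.9405 Nm


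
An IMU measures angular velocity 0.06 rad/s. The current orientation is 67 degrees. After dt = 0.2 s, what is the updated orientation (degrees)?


delta_theta = w * dt = 0.06 * 0.2 = 0.012 rad
= 0.6875 deg
theta_new = 67 + 0.6875 = 67.6875 deg


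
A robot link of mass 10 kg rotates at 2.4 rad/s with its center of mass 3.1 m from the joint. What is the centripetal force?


F = m * omega^2 * r
= 10 * 2.4^2 * 3.1
= 10 * 5.76 * 3.1
= 178.56 N


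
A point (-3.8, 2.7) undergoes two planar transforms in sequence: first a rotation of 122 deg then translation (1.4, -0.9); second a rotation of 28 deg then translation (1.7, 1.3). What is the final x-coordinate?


After transform 1:
x1 = cos(122)*-3.8 - sin(122)*2.7 + 1.4 = 1.124
y1 = sin(122)*-3.8 + cos(122)*2.7 + -0.9 = -5.5534
After transform 2:
x2 = cos(28)*1.124 - sin(28)*-5.5534 + 1.7
= 5.2995


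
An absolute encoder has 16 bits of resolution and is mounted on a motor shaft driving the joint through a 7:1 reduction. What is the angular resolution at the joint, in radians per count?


counts = 2^16 = 65536
effective counts at joint = 65536 * 7 = 458752
resolution = 2*pi / 458752
= 1.3696e-05 rad/count


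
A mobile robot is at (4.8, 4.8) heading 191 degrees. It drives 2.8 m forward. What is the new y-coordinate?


y_new = y0 + d*sin(theta)
= 4.8 + 2.8*sin(191)
= 4.8 + -0.5343
= 4.2657


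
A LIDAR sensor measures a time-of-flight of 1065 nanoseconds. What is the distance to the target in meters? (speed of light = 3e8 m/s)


tof = 1065 ns = 1.065e-06 s
dist = c * tof / 2
= 3e8 * 1.065e-06 / 2
= 159.75 m


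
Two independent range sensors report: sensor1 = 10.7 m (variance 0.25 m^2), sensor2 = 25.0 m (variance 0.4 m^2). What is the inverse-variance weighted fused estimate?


w1 = (1/var1) / (1/var1 + 1/var2)
   = 4.0 / (4.0 + 2.5) = 0.6154
w2 = 1 - w1 = 0.3846
fused = w1*s1 + w2*s2 = 6.5846 + 9.6154
= 16.2 m


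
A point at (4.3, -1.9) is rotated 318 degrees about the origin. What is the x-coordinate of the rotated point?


x' = x*cos(theta) - y*sin(theta)
cos(318 deg) = 0.7431, sin(318 deg) = -0.6691
x' = 4.3 * 0.7431 - -1.9 * -0.6691
= 3.1955 - 1.2713
= 1.9242


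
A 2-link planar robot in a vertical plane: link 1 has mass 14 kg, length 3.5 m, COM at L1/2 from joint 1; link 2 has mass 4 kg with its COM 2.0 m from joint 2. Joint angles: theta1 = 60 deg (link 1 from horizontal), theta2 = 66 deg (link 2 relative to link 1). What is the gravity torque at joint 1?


Horizontal distance from joint 1 to link-1 COM:
  x_c1 = (L1/2)*cos(t1) = 1.75 * 0.5 = 0.875 m
Horizontal distance from joint 1 to link-2 COM:
  x_c2 = L1*cos(t1) + Lc2*cos(t1+t2)
       = 3.5*0.5 + 2.0*-0.5878 = 0.5744 m
tau1 = m1*g*x_c1 + m2*g*x_c2
     = 14*9.81*0.875 + 4*9.81*0.5744
     = 120.1725 + 22.5406
     = 142.7131 Nm


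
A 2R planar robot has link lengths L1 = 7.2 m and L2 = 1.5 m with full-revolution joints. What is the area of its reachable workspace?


r_max = L1 + L2 = 8.7 m
r_min = |L1 - L2| = 5.7 m
Area = pi*(r_max^2 - r_min^2)
= pi*(75.69 - 32.49)
= pi * 43.2
= 135.7168 m^2


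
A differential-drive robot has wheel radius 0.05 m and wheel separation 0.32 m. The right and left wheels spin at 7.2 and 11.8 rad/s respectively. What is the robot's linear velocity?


vR = r*wR = 0.05*7.2 = 0.36 m/s
vL = r*wL = 0.05*11.8 = 0.59 m/s
v = (vR+vL)/2 = 0.475 m/s
omega = (vR-vL)/L = -0.7188 rad/s
linear velocity = 0.475 m/s


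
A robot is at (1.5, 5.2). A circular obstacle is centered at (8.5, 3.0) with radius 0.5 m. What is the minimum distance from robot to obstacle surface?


center_dist = sqrt((1.5-8.5)^2 + (5.2-3.0)^2)
= sqrt(49.0 + 4.84)
= 7.3376
min_dist = center_dist - radius = 7.3376 - 0.5 = 6.8376 m


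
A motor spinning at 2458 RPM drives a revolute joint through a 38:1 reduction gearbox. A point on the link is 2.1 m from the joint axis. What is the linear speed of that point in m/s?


omega_motor = 2458 * 2*pi/60 = 257.4012 rad/s
omega_joint = omega_motor / 38 = 6.7737 rad/s
v = omega_joint * r = 6.7737 * 2.1
= 14.2248 m/s


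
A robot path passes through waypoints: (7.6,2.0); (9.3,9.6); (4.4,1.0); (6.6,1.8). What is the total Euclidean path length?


Segment lengths:
  seg1 = sqrt((1.7)^2 + (7.6)^2) = 7.7878
  seg2 = sqrt((-4.9)^2 + (-8.6)^2) = 9.898
  seg3 = sqrt((2.2)^2 + (0.8)^2) = 2.3409
Total = 20.0267


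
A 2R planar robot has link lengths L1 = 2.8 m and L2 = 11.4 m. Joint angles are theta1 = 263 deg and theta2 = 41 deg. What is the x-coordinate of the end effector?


Convert angles to radians: theta1 = 4.5902, theta2 = 0.7156
x = L1*cos(theta1) + L2*cos(theta1+theta2)
x = -0.3412 + 6.3748
x = 6.0336


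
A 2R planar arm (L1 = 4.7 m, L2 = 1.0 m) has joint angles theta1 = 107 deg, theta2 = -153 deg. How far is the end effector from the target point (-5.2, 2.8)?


End effector via forward kinematics:
x = L1*cos(t1) + L2*cos(t1+t2) = -0.6795
y = L1*sin(t1) + L2*sin(t1+t2) = 3.7753
Distance to target:
d = sqrt((-5.2 - -0.6795)^2 + (2.8 - 3.7753)^2)
= sqrt(20.435 + 0.9512)
= 4.6245 m


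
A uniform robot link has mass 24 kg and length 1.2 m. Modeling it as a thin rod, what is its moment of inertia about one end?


I = (1/3) * m * L^2
= (1/3) * 24 * 1.2^2
= 0.333333 * 24 * 1.44
= 11.52 kg*m^2


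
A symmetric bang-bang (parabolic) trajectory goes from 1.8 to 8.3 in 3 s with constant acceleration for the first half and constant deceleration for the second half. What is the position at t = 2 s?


Symmetric rest-to-rest: each phase covers (pf-p0)/2 in time T/2. 0.5*a*(T/2)^2 = (pf-p0)/2 => a = 4*(pf-p0)/T^2
a = 4*(8.3-1.8)/3^2 = 2.8889
t = 2 is in the deceleration phase (t > T/2).
p = pf - 0.5*a*(T-t)^2 = 8.3 - 0.5*2.8889*1^2
= 6.8556


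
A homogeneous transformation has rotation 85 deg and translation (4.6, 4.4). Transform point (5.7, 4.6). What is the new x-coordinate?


x' = cos(theta)*px - sin(theta)*py + tx
= 0.0872*5.7 - 0.9962*4.6 + 4.6
= 0.5143


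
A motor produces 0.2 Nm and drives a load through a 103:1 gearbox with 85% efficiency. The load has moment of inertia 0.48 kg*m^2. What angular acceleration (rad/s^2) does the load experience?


tau_out = tau_motor * N * eta
= 0.2 * 103 * 0.85 = 17.51 Nm
alpha = tau_out / I = 17.51 / 0.48
= 36.4792 rad/s^2


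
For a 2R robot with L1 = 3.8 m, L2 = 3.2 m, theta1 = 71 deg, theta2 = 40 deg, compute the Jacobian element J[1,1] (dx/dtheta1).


J[1,1] = -L1*sin(t1) - L2*sin(t1+t2)
= -3.8*sin(71) - 3.2*sin(111)
= -6.5804


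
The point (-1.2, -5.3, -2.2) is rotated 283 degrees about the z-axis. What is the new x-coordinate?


Rotation about z-axis: x' = x*cos(theta) - y*sin(theta)
= -1.2 * 0.225 - -5.3 * -0.9744
= -5.4341


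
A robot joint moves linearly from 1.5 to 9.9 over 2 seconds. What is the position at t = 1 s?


s = t/T = 1/2 = 0.5
p(t) = p0 + (pf-p0)*s
= 1.5 + (9.9 - 1.5) * 0.5
= 5.7


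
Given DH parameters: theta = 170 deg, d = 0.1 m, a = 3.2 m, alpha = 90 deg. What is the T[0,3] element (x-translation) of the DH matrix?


T[0,3] = a * cos(theta)
= 3.2 * cos(170 deg)
= 3.2 * -0.9848
= -3.1514


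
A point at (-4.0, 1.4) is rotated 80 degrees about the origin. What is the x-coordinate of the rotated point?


x' = x*cos(theta) - y*sin(theta)
cos(80 deg) = 0.1736, sin(80 deg) = 0.9848
x' = -4.0 * 0.1736 - 1.4 * 0.9848
= -0.6946 - 1.3787
= -2.0733


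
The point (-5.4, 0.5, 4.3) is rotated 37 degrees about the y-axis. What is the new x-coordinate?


Rotation about y-axis: x' = x*cos(theta) + z*sin(theta)
= -5.4 * 0.7986 + 4.3 * 0.6018
= -1.7248


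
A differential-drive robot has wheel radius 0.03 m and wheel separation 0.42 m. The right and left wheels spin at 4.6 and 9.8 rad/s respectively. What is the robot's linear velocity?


vR = r*wR = 0.03*4.6 = 0.138 m/s
vL = r*wL = 0.03*9.8 = 0.294 m/s
v = (vR+vL)/2 = 0.216 m/s
omega = (vR-vL)/L = -0.3714 rad/s
linear velocity = 0.216 m/s


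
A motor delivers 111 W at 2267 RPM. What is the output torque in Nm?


omega = 2267 * 2*pi/60 = 237.3997 rad/s
tau = P / omega = 111 / 237.3997
= 0.4676 Nm


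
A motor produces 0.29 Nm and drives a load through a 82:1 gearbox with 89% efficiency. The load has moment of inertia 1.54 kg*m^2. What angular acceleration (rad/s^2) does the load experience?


tau_out = tau_motor * N * eta
= 0.29 * 82 * 0.89 = 21.1642 Nm
alpha = tau_out / I = 21.1642 / 1.54
= 13.743 rad/s^2


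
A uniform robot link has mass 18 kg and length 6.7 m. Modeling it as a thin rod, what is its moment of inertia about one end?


I = (1/3) * m * L^2
= (1/3) * 18 * 6.7^2
= 0.333333 * 18 * 44.89
= 269.34 kg*m^2


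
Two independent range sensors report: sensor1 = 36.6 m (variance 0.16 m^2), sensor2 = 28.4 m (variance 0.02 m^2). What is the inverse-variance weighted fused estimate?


w1 = (1/var1) / (1/var1 + 1/var2)
   = 6.25 / (6.25 + 50.0) = 0.1111
w2 = 1 - w1 = 0.8889
fused = w1*s1 + w2*s2 = 4.0667 + 25.2444
= 29.3111 m


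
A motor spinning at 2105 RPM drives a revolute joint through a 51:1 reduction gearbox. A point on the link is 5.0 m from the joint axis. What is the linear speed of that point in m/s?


omega_motor = 2105 * 2*pi/60 = 220.4351 rad/s
omega_joint = omega_motor / 51 = 4.3223 rad/s
v = omega_joint * r = 4.3223 * 5.0
= 21.6113 m/s


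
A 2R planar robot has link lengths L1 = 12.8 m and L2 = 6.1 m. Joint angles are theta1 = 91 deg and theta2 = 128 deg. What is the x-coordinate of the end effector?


Convert angles to radians: theta1 = 1.5882, theta2 = 2.234
x = L1*cos(theta1) + L2*cos(theta1+theta2)
x = -0.2234 + -4.7406
x = -4.964


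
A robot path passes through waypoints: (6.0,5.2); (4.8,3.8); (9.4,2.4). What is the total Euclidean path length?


Segment lengths:
  seg1 = sqrt((-1.2)^2 + (-1.4)^2) = 1.8439
  seg2 = sqrt((4.6)^2 + (-1.4)^2) = 4.8083
Total = 6.6522


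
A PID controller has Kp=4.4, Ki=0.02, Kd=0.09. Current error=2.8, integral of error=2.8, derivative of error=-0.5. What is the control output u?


u = Kp*e + Ki*int(e) + Kd*de/dt
= 4.4*2.8 + 0.02*2.8 + 0.09*(-0.5)
= 12.32 + 0.056 + -0.045
= 12.331


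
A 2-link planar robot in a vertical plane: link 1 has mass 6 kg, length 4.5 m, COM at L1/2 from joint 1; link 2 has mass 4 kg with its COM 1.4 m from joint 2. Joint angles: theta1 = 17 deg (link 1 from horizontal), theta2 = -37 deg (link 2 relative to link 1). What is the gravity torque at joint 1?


Horizontal distance from joint 1 to link-1 COM:
  x_c1 = (L1/2)*cos(t1) = 2.25 * 0.9563 = 2.1517 m
Horizontal distance from joint 1 to link-2 COM:
  x_c2 = L1*cos(t1) + Lc2*cos(t1+t2)
       = 4.5*0.9563 + 1.4*0.9397 = 5.6189 m
tau1 = m1*g*x_c1 + m2*g*x_c2
     = 6*9.81*2.1517 + 4*9.81*5.6189
     = 126.6482 + 220.4872
     = 347.1355 Nm


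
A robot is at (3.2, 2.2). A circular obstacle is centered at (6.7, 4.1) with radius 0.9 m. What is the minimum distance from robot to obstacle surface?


center_dist = sqrt((3.2-6.7)^2 + (2.2-4.1)^2)
= sqrt(12.25 + 3.61)
= 3.9825
min_dist = center_dist - radius = 3.9825 - 0.9 = 3.0825 m


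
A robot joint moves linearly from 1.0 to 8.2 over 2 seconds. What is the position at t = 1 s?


s = t/T = 1/2 = 0.5
p(t) = p0 + (pf-p0)*s
= 1.0 + (8.2 - 1.0) * 0.5
= 4.6


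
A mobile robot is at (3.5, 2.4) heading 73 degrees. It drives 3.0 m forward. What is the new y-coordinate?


y_new = y0 + d*sin(theta)
= 2.4 + 3.0*sin(73)
= 2.4 + 2.8689
= 5.2689


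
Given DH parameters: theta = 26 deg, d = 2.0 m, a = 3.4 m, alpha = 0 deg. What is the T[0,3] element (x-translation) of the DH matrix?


T[0,3] = a * cos(theta)
= 3.4 * cos(26 deg)
= 3.4 * 0.8988
= 3.0559


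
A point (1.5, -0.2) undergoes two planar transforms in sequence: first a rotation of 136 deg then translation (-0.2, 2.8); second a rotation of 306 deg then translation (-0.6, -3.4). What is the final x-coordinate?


After transform 1:
x1 = cos(136)*1.5 - sin(136)*-0.2 + -0.2 = -1.1401
y1 = sin(136)*1.5 + cos(136)*-0.2 + 2.8 = 3.9859
After transform 2:
x2 = cos(306)*-1.1401 - sin(306)*3.9859 + -0.6
= 1.9545


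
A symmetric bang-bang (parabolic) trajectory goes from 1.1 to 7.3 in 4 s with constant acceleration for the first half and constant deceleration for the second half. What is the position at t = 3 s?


Symmetric rest-to-rest: each phase covers (pf-p0)/2 in time T/2. 0.5*a*(T/2)^2 = (pf-p0)/2 => a = 4*(pf-p0)/T^2
a = 4*(7.3-1.1)/4^2 = 1.55
t = 3 is in the deceleration phase (t > T/2).
p = pf - 0.5*a*(T-t)^2 = 7.3 - 0.5*1.55*1^2
= 6.525


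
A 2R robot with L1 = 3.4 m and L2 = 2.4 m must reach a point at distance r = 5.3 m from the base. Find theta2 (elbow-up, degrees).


cos(theta2) = (r^2 - L1^2 - L2^2) / (2*L1*L2)
cos(theta2) = (28.09 - 11.56 - 5.76) / 16.32
cos(theta2) = 0.659926
theta2 = 48.7057 degrees


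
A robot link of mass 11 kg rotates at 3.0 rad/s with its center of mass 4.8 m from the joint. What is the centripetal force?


F = m * omega^2 * r
= 11 * 3.0^2 * 4.8
= 11 * 9.0 * 4.8
= 475.2 N


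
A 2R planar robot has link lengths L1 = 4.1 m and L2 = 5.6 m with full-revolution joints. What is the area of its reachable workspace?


r_max = L1 + L2 = 9.7 m
r_min = |L1 - L2| = 1.5 m
Area = pi*(r_max^2 - r_min^2)
= pi*(94.09 - 2.25)
= pi * 91.84
= 288.5239 m^2


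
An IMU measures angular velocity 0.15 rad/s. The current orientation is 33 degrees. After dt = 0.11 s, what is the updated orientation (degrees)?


delta_theta = w * dt = 0.15 * 0.11 = 0.0165 rad
= 0.9454 deg
theta_new = 33 + 0.9454 = 33.9454 deg


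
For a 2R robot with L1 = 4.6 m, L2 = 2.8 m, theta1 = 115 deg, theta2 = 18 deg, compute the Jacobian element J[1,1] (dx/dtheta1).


J[1,1] = -L1*sin(t1) - L2*sin(t1+t2)
= -4.6*sin(115) - 2.8*sin(133)
= -6.2168


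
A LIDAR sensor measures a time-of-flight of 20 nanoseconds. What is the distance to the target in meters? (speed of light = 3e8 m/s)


tof = 20 ns = 2e-08 s
dist = c * tof / 2
= 3e8 * 2e-08 / 2
= 3.0 m


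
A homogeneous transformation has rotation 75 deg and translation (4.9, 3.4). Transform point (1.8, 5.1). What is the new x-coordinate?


x' = cos(theta)*px - sin(theta)*py + tx
= 0.2588*1.8 - 0.9659*5.1 + 4.9
= 0.4397


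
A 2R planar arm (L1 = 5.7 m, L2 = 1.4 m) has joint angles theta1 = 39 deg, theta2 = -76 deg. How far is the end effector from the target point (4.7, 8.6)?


End effector via forward kinematics:
x = L1*cos(t1) + L2*cos(t1+t2) = 5.5478
y = L1*sin(t1) + L2*sin(t1+t2) = 2.7446
Distance to target:
d = sqrt((4.7 - 5.5478)^2 + (8.6 - 2.7446)^2)
= sqrt(0.7188 + 34.2859)
= 5.9165 m


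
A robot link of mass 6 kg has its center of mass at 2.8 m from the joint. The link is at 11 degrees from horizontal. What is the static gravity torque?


tau = m*g*L*cos(angle)
= 6 * 9.81 * 2.8 * cos(11 deg)
= 6 * 9.81 * 2.8 * 0.9816
= 161.78 Nm


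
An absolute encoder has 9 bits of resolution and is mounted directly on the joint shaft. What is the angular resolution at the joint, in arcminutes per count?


counts = 2^9 = 512
resolution = 360*60 / 512
= 42.1875 arcmin/count


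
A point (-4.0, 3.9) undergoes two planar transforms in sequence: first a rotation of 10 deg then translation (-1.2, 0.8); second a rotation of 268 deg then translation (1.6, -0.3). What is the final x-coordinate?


After transform 1:
x1 = cos(10)*-4.0 - sin(10)*3.9 + -1.2 = -5.8165
y1 = sin(10)*-4.0 + cos(10)*3.9 + 0.8 = 3.9462
After transform 2:
x2 = cos(268)*-5.8165 - sin(268)*3.9462 + 1.6
= 5.7467


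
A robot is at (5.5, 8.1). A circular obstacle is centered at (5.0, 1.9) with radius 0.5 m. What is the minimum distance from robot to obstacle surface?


center_dist = sqrt((5.5-5.0)^2 + (8.1-1.9)^2)
= sqrt(0.25 + 38.44)
= 6.2201
min_dist = center_dist - radius = 6.2201 - 0.5 = 5.7201 m


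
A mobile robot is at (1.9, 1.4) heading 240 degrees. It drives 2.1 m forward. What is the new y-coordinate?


y_new = y0 + d*sin(theta)
= 1.4 + 2.1*sin(240)
= 1.4 + -1.8187
= -0.4187


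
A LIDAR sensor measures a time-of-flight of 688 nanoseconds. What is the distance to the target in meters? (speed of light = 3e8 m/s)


tof = 688 ns = 6.88e-07 s
dist = c * tof / 2
= 3e8 * 6.88e-07 / 2
= 103.2 m


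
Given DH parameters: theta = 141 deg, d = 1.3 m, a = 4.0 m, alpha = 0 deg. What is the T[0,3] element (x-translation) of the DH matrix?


T[0,3] = a * cos(theta)
= 4.0 * cos(141 deg)
= 4.0 * -0.7771
= -3.1086


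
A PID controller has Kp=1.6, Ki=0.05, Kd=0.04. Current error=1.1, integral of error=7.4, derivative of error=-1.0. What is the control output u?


u = Kp*e + Ki*int(e) + Kd*de/dt
= 1.6*1.1 + 0.05*7.4 + 0.04*(-1.0)
= 1.76 + 0.37 + -0.04
= 2.09


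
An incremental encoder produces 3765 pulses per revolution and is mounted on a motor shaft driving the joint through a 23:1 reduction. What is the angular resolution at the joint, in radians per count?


counts per rev = 3765
effective counts at joint = 3765 * 23 = 86595
resolution = 2*pi / 86595
= 7.2558e-05 rad/count


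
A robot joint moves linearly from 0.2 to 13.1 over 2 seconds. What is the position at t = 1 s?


s = t/T = 1/2 = 0.5
p(t) = p0 + (pf-p0)*s
= 0.2 + (13.1 - 0.2) * 0.5
= 6.65


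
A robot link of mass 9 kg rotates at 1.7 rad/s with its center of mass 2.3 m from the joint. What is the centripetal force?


F = m * omega^2 * r
= 9 * 1.7^2 * 2.3
= 9 * 2.89 * 2.3
= 59.823 N


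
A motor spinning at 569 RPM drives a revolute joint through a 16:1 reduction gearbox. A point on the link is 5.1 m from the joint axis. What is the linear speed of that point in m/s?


omega_motor = 569 * 2*pi/60 = 59.5855 rad/s
omega_joint = omega_motor / 16 = 3.7241 rad/s
v = omega_joint * r = 3.7241 * 5.1
= 18.9929 m/s


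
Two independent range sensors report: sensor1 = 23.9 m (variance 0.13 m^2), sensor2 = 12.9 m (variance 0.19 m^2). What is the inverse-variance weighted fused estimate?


w1 = (1/var1) / (1/var1 + 1/var2)
   = 7.6923 / (7.6923 + 5.2632) = 0.5938
w2 = 1 - w1 = 0.4062
fused = w1*s1 + w2*s2 = 14.1906 + 5.2406
= 19.4312 m


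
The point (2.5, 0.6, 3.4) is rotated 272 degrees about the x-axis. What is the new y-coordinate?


Rotation about x-axis: y' = y*cos(theta) - z*sin(theta)
= 0.6 * 0.0349 - 3.4 * -0.9994
= 3.4189


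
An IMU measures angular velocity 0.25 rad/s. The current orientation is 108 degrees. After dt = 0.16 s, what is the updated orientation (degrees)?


delta_theta = w * dt = 0.25 * 0.16 = 0.04 rad
= 2.2918 deg
theta_new = 108 + 2.2918 = 110.2918 deg


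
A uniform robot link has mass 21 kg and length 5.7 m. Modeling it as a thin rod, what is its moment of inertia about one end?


I = (1/3) * m * L^2
= (1/3) * 21 * 5.7^2
= 0.333333 * 21 * 32.49
= 227.43 kg*m^2


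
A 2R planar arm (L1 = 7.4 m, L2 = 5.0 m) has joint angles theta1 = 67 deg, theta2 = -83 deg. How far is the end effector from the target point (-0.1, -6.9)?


End effector via forward kinematics:
x = L1*cos(t1) + L2*cos(t1+t2) = 7.6977
y = L1*sin(t1) + L2*sin(t1+t2) = 5.4335
Distance to target:
d = sqrt((-0.1 - 7.6977)^2 + (-6.9 - 5.4335)^2)
= sqrt(60.8044 + 152.1164)
= 14.5918 m


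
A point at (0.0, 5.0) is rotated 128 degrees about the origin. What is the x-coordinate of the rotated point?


x' = x*cos(theta) - y*sin(theta)
cos(128 deg) = -0.6157, sin(128 deg) = 0.788
x' = 0.0 * -0.6157 - 5.0 * 0.788
= -0.0 - 3.9401
= -3.9401


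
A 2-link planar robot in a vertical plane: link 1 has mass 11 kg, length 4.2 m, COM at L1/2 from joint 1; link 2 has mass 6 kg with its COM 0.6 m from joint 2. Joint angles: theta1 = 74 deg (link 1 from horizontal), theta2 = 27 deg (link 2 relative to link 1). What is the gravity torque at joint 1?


Horizontal distance from joint 1 to link-1 COM:
  x_c1 = (L1/2)*cos(t1) = 2.1 * 0.2756 = 0.5788 m
Horizontal distance from joint 1 to link-2 COM:
  x_c2 = L1*cos(t1) + Lc2*cos(t1+t2)
       = 4.2*0.2756 + 0.6*-0.1908 = 1.0432 m
tau1 = m1*g*x_c1 + m2*g*x_c2
     = 11*9.81*0.5788 + 6*9.81*1.0432
     = 62.4625 + 61.4023
     = 123.8647 Nm


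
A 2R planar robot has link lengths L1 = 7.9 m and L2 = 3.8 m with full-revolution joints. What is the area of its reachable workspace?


r_max = L1 + L2 = 11.7 m
r_min = |L1 - L2| = 4.1 m
Area = pi*(r_max^2 - r_min^2)
= pi*(136.89 - 16.81)
= pi * 120.08
= 377.2424 m^2


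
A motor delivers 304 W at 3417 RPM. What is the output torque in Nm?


omega = 3417 * 2*pi/60 = 357.8274 rad/s
tau = P / omega = 304 / 357.8274
= 0.8496 Nm


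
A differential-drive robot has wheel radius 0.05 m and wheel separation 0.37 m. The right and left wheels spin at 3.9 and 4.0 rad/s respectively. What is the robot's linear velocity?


vR = r*wR = 0.05*3.9 = 0.195 m/s
vL = r*wL = 0.05*4.0 = 0.2 m/s
v = (vR+vL)/2 = 0.1975 m/s
omega = (vR-vL)/L = -0.0135 rad/s
linear velocity = 0.1975 m/s


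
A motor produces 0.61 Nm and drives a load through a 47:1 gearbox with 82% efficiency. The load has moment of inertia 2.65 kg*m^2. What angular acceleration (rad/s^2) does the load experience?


tau_out = tau_motor * N * eta
= 0.61 * 47 * 0.82 = 23.5094 Nm
alpha = tau_out / I = 23.5094 / 2.65
= 8.8715 rad/s^2


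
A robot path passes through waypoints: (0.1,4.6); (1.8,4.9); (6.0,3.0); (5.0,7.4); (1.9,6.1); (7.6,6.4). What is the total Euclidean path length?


Segment lengths:
  seg1 = sqrt((1.7)^2 + (0.3)^2) = 1.7263
  seg2 = sqrt((4.2)^2 + (-1.9)^2) = 4.6098
  seg3 = sqrt((-1.0)^2 + (4.4)^2) = 4.5122
  seg4 = sqrt((-3.1)^2 + (-1.3)^2) = 3.3615
  seg5 = sqrt((5.7)^2 + (0.3)^2) = 5.7079
Total = 19.9177


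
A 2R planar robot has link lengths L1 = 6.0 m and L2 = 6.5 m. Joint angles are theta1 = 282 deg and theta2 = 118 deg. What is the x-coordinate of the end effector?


Convert angles to radians: theta1 = 4.9218, theta2 = 2.0595
x = L1*cos(theta1) + L2*cos(theta1+theta2)
x = 1.2475 + 4.9793
x = 6.2268


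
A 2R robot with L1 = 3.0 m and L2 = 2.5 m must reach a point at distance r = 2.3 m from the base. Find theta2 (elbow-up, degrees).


cos(theta2) = (r^2 - L1^2 - L2^2) / (2*L1*L2)
cos(theta2) = (5.29 - 9.0 - 6.25) / 15.0
cos(theta2) = -0.664
theta2 = 131.6057 degrees


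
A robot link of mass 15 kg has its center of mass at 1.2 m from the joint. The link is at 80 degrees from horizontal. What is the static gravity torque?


tau = m*g*L*cos(angle)
= 15 * 9.81 * 1.2 * cos(80 deg)
= 15 * 9.81 * 1.2 * 0.1736
= 30.6628 Nm


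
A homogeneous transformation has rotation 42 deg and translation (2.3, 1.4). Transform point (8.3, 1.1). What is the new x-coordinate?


x' = cos(theta)*px - sin(theta)*py + tx
= 0.7431*8.3 - 0.6691*1.1 + 2.3
= 7.7321


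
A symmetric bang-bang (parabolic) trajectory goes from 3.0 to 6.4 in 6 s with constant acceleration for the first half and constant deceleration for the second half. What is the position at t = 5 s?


Symmetric rest-to-rest: each phase covers (pf-p0)/2 in time T/2. 0.5*a*(T/2)^2 = (pf-p0)/2 => a = 4*(pf-p0)/T^2
a = 4*(6.4-3.0)/6^2 = 0.3778
t = 5 is in the deceleration phase (t > T/2).
p = pf - 0.5*a*(T-t)^2 = 6.4 - 0.5*0.3778*1^2
= 6.2111


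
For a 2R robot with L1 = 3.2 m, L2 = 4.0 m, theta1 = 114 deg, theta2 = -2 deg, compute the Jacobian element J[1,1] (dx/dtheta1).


J[1,1] = -L1*sin(t1) - L2*sin(t1+t2)
= -3.2*sin(114) - 4.0*sin(112)
= -6.6321


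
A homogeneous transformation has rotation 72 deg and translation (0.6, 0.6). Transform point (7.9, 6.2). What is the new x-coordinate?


x' = cos(theta)*px - sin(theta)*py + tx
= 0.309*7.9 - 0.9511*6.2 + 0.6
= -2.8553


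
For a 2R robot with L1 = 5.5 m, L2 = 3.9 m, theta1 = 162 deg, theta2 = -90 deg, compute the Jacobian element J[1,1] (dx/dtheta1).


J[1,1] = -L1*sin(t1) - L2*sin(t1+t2)
= -5.5*sin(162) - 3.9*sin(72)
= -5.4087


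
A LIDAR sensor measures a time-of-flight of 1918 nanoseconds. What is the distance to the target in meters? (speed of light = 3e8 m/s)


tof = 1918 ns = 1.918e-06 s
dist = c * tof / 2
= 3e8 * 1.918e-06 / 2
= 287.7 m


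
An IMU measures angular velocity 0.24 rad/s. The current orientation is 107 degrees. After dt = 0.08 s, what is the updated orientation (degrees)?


delta_theta = w * dt = 0.24 * 0.08 = 0.0192 rad
= 1.1001 deg
theta_new = 107 + 1.1001 = 108.1001 deg


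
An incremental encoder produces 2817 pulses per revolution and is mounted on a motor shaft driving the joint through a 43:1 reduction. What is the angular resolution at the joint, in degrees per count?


counts per rev = 2817
effective counts at joint = 2817 * 43 = 121131
resolution = 360 / 121131
= 0.003 deg/count


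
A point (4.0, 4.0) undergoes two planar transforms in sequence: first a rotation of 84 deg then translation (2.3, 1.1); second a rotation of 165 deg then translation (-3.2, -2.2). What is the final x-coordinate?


After transform 1:
x1 = cos(84)*4.0 - sin(84)*4.0 + 2.3 = -1.26
y1 = sin(84)*4.0 + cos(84)*4.0 + 1.1 = 5.4962
After transform 2:
x2 = cos(165)*-1.26 - sin(165)*5.4962 + -3.2
= -3.4055


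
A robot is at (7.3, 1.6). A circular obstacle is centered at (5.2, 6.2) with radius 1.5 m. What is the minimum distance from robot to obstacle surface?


center_dist = sqrt((7.3-5.2)^2 + (1.6-6.2)^2)
= sqrt(4.41 + 21.16)
= 5.0567
min_dist = center_dist - radius = 5.0567 - 1.5 = 3.5567 m


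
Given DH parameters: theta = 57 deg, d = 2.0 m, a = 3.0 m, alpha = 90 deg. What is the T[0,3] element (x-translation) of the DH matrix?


T[0,3] = a * cos(theta)
= 3.0 * cos(57 deg)
= 3.0 * 0.5446
= 1.6339


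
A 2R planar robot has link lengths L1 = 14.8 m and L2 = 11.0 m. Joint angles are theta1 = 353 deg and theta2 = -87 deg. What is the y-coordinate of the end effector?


Convert angles to radians: theta1 = 6.161, theta2 = -1.5184
y = L1*sin(theta1) + L2*sin(theta1+theta2)
y = -1.8037 + -10.9732
y = -12.7769


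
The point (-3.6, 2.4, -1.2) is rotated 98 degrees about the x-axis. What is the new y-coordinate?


Rotation about x-axis: y' = y*cos(theta) - z*sin(theta)
= 2.4 * -0.1392 - -1.2 * 0.9903
= 0.8543


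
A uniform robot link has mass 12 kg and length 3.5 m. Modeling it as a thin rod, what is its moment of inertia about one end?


I = (1/3) * m * L^2
= (1/3) * 12 * 3.5^2
= 0.333333 * 12 * 12.25
= 49.0 kg*m^2


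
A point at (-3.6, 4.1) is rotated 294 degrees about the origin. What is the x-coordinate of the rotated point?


x' = x*cos(theta) - y*sin(theta)
cos(294 deg) = 0.4067, sin(294 deg) = -0.9135
x' = -3.6 * 0.4067 - 4.1 * -0.9135
= -1.4643 - -3.7455
= 2.2813


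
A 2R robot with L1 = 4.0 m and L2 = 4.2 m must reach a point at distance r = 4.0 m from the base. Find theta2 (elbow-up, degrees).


cos(theta2) = (r^2 - L1^2 - L2^2) / (2*L1*L2)
cos(theta2) = (16.0 - 16.0 - 17.64) / 33.6
cos(theta2) = -0.525
theta2 = 121.6682 degrees


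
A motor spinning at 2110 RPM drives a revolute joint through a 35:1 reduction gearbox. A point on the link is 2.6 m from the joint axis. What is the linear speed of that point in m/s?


omega_motor = 2110 * 2*pi/60 = 220.9587 rad/s
omega_joint = omega_motor / 35 = 6.3131 rad/s
v = omega_joint * r = 6.3131 * 2.6
= 16.4141 m/s


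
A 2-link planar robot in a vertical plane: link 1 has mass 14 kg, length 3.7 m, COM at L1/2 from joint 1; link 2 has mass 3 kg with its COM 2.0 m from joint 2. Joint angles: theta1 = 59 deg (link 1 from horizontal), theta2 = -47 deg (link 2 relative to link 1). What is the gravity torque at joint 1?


Horizontal distance from joint 1 to link-1 COM:
  x_c1 = (L1/2)*cos(t1) = 1.85 * 0.515 = 0.9528 m
Horizontal distance from joint 1 to link-2 COM:
  x_c2 = L1*cos(t1) + Lc2*cos(t1+t2)
       = 3.7*0.515 + 2.0*0.9781 = 3.8619 m
tau1 = m1*g*x_c1 + m2*g*x_c2
     = 14*9.81*0.9528 + 3*9.81*3.8619
     = 130.8604 + 113.6568
     = 244.5171 Nm


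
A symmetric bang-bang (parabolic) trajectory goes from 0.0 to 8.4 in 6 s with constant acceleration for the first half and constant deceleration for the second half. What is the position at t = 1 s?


Symmetric rest-to-rest: each phase covers (pf-p0)/2 in time T/2. 0.5*a*(T/2)^2 = (pf-p0)/2 => a = 4*(pf-p0)/T^2
a = 4*(8.4-0.0)/6^2 = 0.9333
t = 1 is in the acceleration phase (t <= T/2).
p = p0 + 0.5*a*t^2 = 0.0 + 0.5*0.9333*1^2
= 0.4667


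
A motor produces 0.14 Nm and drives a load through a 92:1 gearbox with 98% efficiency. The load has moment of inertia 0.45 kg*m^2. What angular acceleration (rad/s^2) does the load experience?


tau_out = tau_motor * N * eta
= 0.14 * 92 * 0.98 = 12.6224 Nm
alpha = tau_out / I = 12.6224 / 0.45
= 28.0498 rad/s^2


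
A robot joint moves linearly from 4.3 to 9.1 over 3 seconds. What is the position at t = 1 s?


s = t/T = 1/3 = 0.3333
p(t) = p0 + (pf-p0)*s
= 4.3 + (9.1 - 4.3) * 0.3333
= 5.9


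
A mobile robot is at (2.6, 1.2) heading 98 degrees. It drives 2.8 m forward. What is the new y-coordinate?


y_new = y0 + d*sin(theta)
= 1.2 + 2.8*sin(98)
= 1.2 + 2.7728
= 3.9728


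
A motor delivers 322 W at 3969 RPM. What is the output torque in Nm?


omega = 3969 * 2*pi/60 = 415.6327 rad/s
tau = P / omega = 322 / 415.6327
= 0.7747 Nm


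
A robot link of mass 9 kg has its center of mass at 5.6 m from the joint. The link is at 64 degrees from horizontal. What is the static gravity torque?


tau = m*g*L*cos(angle)
= 9 * 9.81 * 5.6 * cos(64 deg)
= 9 * 9.81 * 5.6 * 0.4384
= 216.7412 Nm


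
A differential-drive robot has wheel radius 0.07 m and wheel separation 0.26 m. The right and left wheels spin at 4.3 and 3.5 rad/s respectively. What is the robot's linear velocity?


vR = r*wR = 0.07*4.3 = 0.301 m/s
vL = r*wL = 0.07*3.5 = 0.245 m/s
v = (vR+vL)/2 = 0.273 m/s
omega = (vR-vL)/L = 0.2154 rad/s
linear velocity = 0.273 m/s


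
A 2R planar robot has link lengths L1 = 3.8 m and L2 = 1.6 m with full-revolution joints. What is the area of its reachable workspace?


r_max = L1 + L2 = 5.4 m
r_min = |L1 - L2| = 2.2 m
Area = pi*(r_max^2 - r_min^2)
= pi*(29.16 - 4.84)
= pi * 24.32
= 76.4035 m^2


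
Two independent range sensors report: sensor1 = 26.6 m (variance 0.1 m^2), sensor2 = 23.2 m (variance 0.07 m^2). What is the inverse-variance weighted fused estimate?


w1 = (1/var1) / (1/var1 + 1/var2)
   = 10.0 / (10.0 + 14.2857) = 0.4118
w2 = 1 - w1 = 0.5882
fused = w1*s1 + w2*s2 = 10.9529 + 13.6471
= 24.6 m


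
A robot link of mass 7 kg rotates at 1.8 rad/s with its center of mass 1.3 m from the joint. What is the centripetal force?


F = m * omega^2 * r
= 7 * 1.8^2 * 1.3
= 7 * 3.24 * 1.3
= 29.484 N


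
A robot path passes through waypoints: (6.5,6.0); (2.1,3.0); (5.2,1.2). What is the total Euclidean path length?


Segment lengths:
  seg1 = sqrt((-4.4)^2 + (-3.0)^2) = 5.3254
  seg2 = sqrt((3.1)^2 + (-1.8)^2) = 3.5847
Total = 8.9101


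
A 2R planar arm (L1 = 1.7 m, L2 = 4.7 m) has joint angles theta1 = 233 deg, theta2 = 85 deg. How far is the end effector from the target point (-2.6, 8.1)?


End effector via forward kinematics:
x = L1*cos(t1) + L2*cos(t1+t2) = 2.4697
y = L1*sin(t1) + L2*sin(t1+t2) = -4.5026
Distance to target:
d = sqrt((-2.6 - 2.4697)^2 + (8.1 - -4.5026)^2)
= sqrt(25.7018 + 158.8254)
= 13.5841 m


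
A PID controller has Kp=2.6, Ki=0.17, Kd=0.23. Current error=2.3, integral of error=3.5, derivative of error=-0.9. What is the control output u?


u = Kp*e + Ki*int(e) + Kd*de/dt
= 2.6*2.3 + 0.17*3.5 + 0.23*(-0.9)
= 5.98 + 0.595 + -0.207
= 6.368


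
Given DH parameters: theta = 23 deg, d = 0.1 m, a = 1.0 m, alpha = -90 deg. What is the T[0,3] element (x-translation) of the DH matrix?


T[0,3] = a * cos(theta)
= 1.0 * cos(23 deg)
= 1.0 * 0.9205
= 0.9205


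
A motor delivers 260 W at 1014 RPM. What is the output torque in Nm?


omega = 1014 * 2*pi/60 = 106.1858 rad/s
tau = P / omega = 260 / 106.1858
= 2.4485 Nm


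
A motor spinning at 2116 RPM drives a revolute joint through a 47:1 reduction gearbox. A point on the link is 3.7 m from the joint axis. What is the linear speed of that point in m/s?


omega_motor = 2116 * 2*pi/60 = 221.587 rad/s
omega_joint = omega_motor / 47 = 4.7146 rad/s
v = omega_joint * r = 4.7146 * 3.7
= 17.4441 m/s


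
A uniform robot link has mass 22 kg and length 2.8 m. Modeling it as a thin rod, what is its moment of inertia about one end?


I = (1/3) * m * L^2
= (1/3) * 22 * 2.8^2
= 0.333333 * 22 * 7.84
= 57.4933 kg*m^2


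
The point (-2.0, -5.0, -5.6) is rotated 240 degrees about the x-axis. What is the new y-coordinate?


Rotation about x-axis: y' = y*cos(theta) - z*sin(theta)
= -5.0 * -0.5 - -5.6 * -0.866
= -2.3497


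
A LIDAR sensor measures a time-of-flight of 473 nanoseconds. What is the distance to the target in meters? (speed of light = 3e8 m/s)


tof = 473 ns = 4.73e-07 s
dist = c * tof / 2
= 3e8 * 4.73e-07 / 2
= 70.95 m


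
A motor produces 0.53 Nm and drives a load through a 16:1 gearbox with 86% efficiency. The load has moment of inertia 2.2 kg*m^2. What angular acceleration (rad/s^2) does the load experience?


tau_out = tau_motor * N * eta
= 0.53 * 16 * 0.86 = 7.2928 Nm
alpha = tau_out / I = 7.2928 / 2.2
= 3.3149 rad/s^2


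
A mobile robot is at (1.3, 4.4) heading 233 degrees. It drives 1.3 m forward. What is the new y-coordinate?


y_new = y0 + d*sin(theta)
= 4.4 + 1.3*sin(233)
= 4.4 + -1.0382
= 3.3618


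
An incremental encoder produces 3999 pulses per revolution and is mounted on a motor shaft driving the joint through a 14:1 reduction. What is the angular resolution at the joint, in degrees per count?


counts per rev = 3999
effective counts at joint = 3999 * 14 = 55986
resolution = 360 / 55986
= 0.0064 deg/count


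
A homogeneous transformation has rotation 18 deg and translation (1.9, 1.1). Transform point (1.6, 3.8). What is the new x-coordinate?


x' = cos(theta)*px - sin(theta)*py + tx
= 0.9511*1.6 - 0.309*3.8 + 1.9
= 2.2474


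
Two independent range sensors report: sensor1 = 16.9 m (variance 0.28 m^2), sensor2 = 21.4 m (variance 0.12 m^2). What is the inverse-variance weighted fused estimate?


w1 = (1/var1) / (1/var1 + 1/var2)
   = 3.5714 / (3.5714 + 8.3333) = 0.3
w2 = 1 - w1 = 0.7
fused = w1*s1 + w2*s2 = 5.07 + 14.98
= 20.05 m


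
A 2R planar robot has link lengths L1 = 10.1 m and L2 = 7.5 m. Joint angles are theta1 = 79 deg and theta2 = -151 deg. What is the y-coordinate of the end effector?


Convert angles to radians: theta1 = 1.3788, theta2 = -2.6354
y = L1*sin(theta1) + L2*sin(theta1+theta2)
y = 9.9144 + -7.1329
y = 2.7815


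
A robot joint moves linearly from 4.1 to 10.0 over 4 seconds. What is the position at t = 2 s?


s = t/T = 2/4 = 0.5
p(t) = p0 + (pf-p0)*s
= 4.1 + (10.0 - 4.1) * 0.5
= 7.05


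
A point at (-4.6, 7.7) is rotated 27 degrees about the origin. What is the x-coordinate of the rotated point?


x' = x*cos(theta) - y*sin(theta)
cos(27 deg) = 0.891, sin(27 deg) = 0.454
x' = -4.6 * 0.891 - 7.7 * 0.454
= -4.0986 - 3.4957
= -7.5944


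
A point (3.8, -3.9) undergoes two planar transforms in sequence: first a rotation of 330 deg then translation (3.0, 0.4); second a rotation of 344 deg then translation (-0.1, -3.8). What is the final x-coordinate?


After transform 1:
x1 = cos(330)*3.8 - sin(330)*-3.9 + 3.0 = 4.3409
y1 = sin(330)*3.8 + cos(330)*-3.9 + 0.4 = -4.8775
After transform 2:
x2 = cos(344)*4.3409 - sin(344)*-4.8775 + -0.1
= 2.7283


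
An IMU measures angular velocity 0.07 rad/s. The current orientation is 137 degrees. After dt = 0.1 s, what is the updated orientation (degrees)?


delta_theta = w * dt = 0.07 * 0.1 = 0.007 rad
= 0.4011 deg
theta_new = 137 + 0.4011 = 137.4011 deg


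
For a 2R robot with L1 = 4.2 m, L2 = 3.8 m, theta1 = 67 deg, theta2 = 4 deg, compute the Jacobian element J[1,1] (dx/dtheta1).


J[1,1] = -L1*sin(t1) - L2*sin(t1+t2)
= -4.2*sin(67) - 3.8*sin(71)
= -7.4591


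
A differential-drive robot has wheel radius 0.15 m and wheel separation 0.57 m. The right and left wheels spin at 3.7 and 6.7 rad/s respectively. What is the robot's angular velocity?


vR = r*wR = 0.15*3.7 = 0.555 m/s
vL = r*wL = 0.15*6.7 = 1.005 m/s
v = (vR+vL)/2 = 0.78 m/s
omega = (vR-vL)/L = -0.7895 rad/s
angular velocity = -0.7895 rad/s


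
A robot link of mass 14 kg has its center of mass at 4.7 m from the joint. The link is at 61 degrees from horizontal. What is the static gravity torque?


tau = m*g*L*cos(angle)
= 14 * 9.81 * 4.7 * cos(61 deg)
= 14 * 9.81 * 4.7 * 0.4848
= 312.9436 Nm


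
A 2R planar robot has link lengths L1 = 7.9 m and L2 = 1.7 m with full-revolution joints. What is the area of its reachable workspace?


r_max = L1 + L2 = 9.6 m
r_min = |L1 - L2| = 6.2 m
Area = pi*(r_max^2 - r_min^2)
= pi*(92.16 - 38.44)
= pi * 53.72
= 168.7664 m^2


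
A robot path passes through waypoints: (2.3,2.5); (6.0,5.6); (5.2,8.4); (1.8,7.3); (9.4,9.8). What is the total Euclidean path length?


Segment lengths:
  seg1 = sqrt((3.7)^2 + (3.1)^2) = 4.827
  seg2 = sqrt((-0.8)^2 + (2.8)^2) = 2.912
  seg3 = sqrt((-3.4)^2 + (-1.1)^2) = 3.5735
  seg4 = sqrt((7.6)^2 + (2.5)^2) = 8.0006
Total = 19.3132


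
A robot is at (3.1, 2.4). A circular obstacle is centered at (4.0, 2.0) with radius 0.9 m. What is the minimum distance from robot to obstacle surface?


center_dist = sqrt((3.1-4.0)^2 + (2.4-2.0)^2)
= sqrt(0.81 + 0.16)
= 0.9849
min_dist = center_dist - radius = 0.9849 - 0.9 = 0.0849 m


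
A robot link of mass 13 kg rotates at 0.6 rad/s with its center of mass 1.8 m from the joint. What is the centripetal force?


F = m * omega^2 * r
= 13 * 0.6^2 * 1.8
= 13 * 0.36 * 1.8
= 8.424 N


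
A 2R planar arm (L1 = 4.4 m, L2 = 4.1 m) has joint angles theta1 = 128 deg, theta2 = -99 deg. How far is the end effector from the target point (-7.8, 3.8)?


End effector via forward kinematics:
x = L1*cos(t1) + L2*cos(t1+t2) = 0.877
y = L1*sin(t1) + L2*sin(t1+t2) = 5.455
Distance to target:
d = sqrt((-7.8 - 0.877)^2 + (3.8 - 5.455)^2)
= sqrt(75.2909 + 2.7389)
= 8.8334 m


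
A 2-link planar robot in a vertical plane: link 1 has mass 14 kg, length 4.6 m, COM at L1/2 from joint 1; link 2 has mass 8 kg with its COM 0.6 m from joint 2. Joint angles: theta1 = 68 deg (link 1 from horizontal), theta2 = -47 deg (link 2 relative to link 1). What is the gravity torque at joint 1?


Horizontal distance from joint 1 to link-1 COM:
  x_c1 = (L1/2)*cos(t1) = 2.3 * 0.3746 = 0.8616 m
Horizontal distance from joint 1 to link-2 COM:
  x_c2 = L1*cos(t1) + Lc2*cos(t1+t2)
       = 4.6*0.3746 + 0.6*0.9336 = 2.2833 m
tau1 = m1*g*x_c1 + m2*g*x_c2
     = 14*9.81*0.8616 + 8*9.81*2.2833
     = 118.3315 + 179.1964
     = 297.5279 Nm
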